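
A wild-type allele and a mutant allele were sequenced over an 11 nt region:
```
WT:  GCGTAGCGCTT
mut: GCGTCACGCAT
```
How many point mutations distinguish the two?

3

Mismatches (1-based): position 5: A→C; position 6: G→A; position 10: T→A.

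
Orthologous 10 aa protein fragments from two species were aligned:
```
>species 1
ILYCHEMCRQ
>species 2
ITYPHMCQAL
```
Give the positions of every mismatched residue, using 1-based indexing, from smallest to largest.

Scanning 1-based: 2: L/T; 4: C/P; 6: E/M; 7: M/C; 8: C/Q; 9: R/A; 10: Q/L.

2, 4, 6, 7, 8, 9, 10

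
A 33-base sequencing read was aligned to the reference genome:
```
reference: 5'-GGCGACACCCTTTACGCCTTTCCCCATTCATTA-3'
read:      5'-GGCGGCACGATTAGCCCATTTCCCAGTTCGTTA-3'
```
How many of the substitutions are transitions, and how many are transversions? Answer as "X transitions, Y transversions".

4 transitions, 6 transversions

Transitions (purine↔purine or pyrimidine↔pyrimidine): 5 A→G, 14 A→G, 26 A→G, 30 A→G.
Transversions (purine↔pyrimidine): 9 C→G, 10 C→A, 13 T→A, 16 G→C, 18 C→A, 25 C→A.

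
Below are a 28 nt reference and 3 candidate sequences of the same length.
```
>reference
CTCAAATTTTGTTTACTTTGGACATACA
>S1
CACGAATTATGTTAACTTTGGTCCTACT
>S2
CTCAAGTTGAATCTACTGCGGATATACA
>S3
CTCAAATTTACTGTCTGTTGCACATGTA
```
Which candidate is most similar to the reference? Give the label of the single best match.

Hamming distances to reference — S1: 7; S2: 8; S3: 9.
Smallest is S1 with 7 mismatches.

S1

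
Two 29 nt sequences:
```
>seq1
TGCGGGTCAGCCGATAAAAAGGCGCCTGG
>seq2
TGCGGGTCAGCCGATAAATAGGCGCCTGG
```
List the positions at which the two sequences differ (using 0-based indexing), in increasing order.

18

Differences at position 18 (A→T).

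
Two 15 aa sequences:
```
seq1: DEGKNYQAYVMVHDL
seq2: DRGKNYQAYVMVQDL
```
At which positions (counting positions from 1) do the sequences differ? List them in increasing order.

2, 13

Differences at position 2 (E→R), position 13 (H→Q).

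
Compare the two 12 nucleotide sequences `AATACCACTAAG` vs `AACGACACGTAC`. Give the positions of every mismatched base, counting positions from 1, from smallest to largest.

3, 4, 5, 9, 10, 12

Differences at position 3 (T→C), position 4 (A→G), position 5 (C→A), position 9 (T→G), position 10 (A→T), position 12 (G→C).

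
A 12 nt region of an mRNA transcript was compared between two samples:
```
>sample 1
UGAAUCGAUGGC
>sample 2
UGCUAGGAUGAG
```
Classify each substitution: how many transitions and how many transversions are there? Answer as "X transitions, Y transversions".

1 transition, 5 transversions

Transitions (purine↔purine or pyrimidine↔pyrimidine): 11 G→A.
Transversions (purine↔pyrimidine): 3 A→C, 4 A→U, 5 U→A, 6 C→G, 12 C→G.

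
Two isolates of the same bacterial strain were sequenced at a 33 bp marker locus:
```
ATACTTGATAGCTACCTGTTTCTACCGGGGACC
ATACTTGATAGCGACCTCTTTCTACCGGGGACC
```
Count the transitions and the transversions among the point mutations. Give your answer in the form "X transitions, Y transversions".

0 transitions, 2 transversions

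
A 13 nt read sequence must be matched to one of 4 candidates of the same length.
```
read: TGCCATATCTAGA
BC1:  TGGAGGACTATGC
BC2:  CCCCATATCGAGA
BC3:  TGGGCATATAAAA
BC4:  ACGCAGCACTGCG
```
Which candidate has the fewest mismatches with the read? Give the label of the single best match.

Hamming distances to read — BC1: 9; BC2: 3; BC3: 9; BC4: 9.
Smallest is BC2 with 3 mismatches.

BC2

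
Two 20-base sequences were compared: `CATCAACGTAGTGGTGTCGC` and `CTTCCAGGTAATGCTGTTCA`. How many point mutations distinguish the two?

The sequences differ at sites 2, 5, 7, 11, 14, 18, 19, 20 (1-based) — 8 in total.

8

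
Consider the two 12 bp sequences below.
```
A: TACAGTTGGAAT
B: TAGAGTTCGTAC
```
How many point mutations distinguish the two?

4

The sequences differ at sites 3, 8, 10, 12 (1-based) — 4 in total.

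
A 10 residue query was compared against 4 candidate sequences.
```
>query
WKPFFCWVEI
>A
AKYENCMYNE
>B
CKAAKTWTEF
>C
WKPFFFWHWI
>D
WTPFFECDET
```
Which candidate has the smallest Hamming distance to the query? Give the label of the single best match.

C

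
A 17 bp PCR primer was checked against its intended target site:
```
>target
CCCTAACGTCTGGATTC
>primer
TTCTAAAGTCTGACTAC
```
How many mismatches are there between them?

Comparing position by position, 6 positions differ: 1 (C/T), 2 (C/T), 7 (C/A), 13 (G/A), 14 (A/C), 16 (T/A).

6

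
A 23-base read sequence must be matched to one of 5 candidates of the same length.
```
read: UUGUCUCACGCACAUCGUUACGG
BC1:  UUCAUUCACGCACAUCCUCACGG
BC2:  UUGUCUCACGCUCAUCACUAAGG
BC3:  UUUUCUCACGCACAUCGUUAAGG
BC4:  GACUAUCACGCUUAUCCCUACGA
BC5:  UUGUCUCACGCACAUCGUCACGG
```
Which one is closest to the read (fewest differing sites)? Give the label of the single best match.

BC5

Hamming distances to read — BC1: 5; BC2: 4; BC3: 2; BC4: 9; BC5: 1.
Smallest is BC5 with 1 mismatch.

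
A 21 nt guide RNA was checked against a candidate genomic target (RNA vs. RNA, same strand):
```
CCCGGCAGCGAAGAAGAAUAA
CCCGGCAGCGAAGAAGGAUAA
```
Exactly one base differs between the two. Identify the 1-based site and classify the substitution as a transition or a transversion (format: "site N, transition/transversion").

site 17, transition

Site 17 changes A→G. A is a purine and G is a purine, so this is a transition.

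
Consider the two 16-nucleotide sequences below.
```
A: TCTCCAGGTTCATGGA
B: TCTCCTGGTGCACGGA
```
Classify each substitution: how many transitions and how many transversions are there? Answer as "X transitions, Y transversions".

Transitions (purine↔purine or pyrimidine↔pyrimidine): 13 T→C.
Transversions (purine↔pyrimidine): 6 A→T, 10 T→G.

1 transition, 2 transversions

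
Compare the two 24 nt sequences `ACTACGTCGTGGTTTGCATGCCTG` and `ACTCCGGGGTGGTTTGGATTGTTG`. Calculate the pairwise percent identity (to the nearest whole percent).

Mismatches at positions 4, 7, 8, 17, 20, 21, 22 (1-based): 7 of 24.
Identical positions: 17/24 = 70.83% → 71%.

71%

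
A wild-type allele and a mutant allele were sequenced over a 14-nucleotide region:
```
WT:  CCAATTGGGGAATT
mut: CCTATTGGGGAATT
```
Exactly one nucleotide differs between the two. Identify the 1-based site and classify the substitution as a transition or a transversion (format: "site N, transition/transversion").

site 3, transversion

Site 3 changes A→T. A is a purine and T is a pyrimidine, so this is a transversion.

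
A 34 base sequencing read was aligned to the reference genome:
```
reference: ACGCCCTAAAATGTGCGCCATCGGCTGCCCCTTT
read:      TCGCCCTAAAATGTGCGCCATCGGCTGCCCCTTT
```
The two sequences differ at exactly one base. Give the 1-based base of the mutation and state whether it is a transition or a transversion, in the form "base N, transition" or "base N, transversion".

base 1, transversion

The sequences differ only at base 1: A→T (purine→pyrimidine), a transversion.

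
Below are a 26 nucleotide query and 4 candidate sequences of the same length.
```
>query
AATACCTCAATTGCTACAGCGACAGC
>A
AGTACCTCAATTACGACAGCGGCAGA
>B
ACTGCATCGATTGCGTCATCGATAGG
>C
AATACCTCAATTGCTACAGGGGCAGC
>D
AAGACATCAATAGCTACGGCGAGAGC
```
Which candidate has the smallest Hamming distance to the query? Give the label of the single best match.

C

A differs at 5 bases; B differs at 9 bases; C differs at 2 bases; D differs at 5 bases. The closest is C.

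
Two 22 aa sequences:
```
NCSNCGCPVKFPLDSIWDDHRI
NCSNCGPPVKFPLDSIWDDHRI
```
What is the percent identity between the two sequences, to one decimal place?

95.5%

1 position differs (7), so 21 of 22 match: 21/22 = 95.45%.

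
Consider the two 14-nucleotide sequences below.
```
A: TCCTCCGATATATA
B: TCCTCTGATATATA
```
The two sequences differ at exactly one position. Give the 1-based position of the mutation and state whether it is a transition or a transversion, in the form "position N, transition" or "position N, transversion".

Position 6 changes C→T. C is a pyrimidine and T is a pyrimidine, so this is a transition.

position 6, transition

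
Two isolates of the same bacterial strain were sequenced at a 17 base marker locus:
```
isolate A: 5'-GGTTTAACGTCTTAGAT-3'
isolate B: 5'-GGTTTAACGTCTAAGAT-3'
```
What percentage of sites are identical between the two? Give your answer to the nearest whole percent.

94%

Mismatch at position 13 (1-based): 1 of 17.
Identical positions: 16/17 = 94.12% → 94%.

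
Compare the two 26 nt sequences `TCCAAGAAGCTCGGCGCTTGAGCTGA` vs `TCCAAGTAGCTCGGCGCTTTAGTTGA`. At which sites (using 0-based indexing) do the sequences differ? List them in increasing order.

Differences at site 6 (A→T), site 19 (G→T), site 22 (C→T).

6, 19, 22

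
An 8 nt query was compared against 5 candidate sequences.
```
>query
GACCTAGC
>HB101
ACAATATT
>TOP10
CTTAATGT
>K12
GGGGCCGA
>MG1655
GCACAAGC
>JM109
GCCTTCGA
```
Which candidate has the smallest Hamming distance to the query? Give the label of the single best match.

HB101 differs at 6 positions; TOP10 differs at 7 positions; K12 differs at 6 positions; MG1655 differs at 3 positions; JM109 differs at 4 positions. The closest is MG1655.

MG1655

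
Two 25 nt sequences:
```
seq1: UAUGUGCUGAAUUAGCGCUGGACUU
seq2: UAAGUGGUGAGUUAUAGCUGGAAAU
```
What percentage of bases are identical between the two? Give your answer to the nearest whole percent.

72%

Mismatches at positions 3, 7, 11, 15, 16, 23, 24 (1-based): 7 of 25.
Identical positions: 18/25 = 72% → 72%.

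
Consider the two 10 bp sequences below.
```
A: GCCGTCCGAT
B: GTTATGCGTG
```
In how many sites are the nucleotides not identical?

6

Comparing position by position, 6 sites differ: 2 (C/T), 3 (C/T), 4 (G/A), 6 (C/G), 9 (A/T), 10 (T/G).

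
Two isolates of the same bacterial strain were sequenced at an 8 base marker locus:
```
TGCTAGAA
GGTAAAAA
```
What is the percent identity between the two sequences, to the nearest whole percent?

Mismatches at positions 1, 3, 4, 6 (1-based): 4 of 8.
Identical positions: 4/8 = 50% → 50%.

50%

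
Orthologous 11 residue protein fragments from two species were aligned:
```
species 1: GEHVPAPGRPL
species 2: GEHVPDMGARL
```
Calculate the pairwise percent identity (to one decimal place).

63.6%

4 positions differ (6, 7, 9, 10), so 7 of 11 match: 7/11 = 63.64%.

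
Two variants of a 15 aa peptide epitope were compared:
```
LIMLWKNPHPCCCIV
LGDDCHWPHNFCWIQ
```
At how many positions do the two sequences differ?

10

Comparing position by position, 10 positions differ: 2 (I/G), 3 (M/D), 4 (L/D), 5 (W/C), 6 (K/H), 7 (N/W), 10 (P/N), 11 (C/F), 13 (C/W), 15 (V/Q).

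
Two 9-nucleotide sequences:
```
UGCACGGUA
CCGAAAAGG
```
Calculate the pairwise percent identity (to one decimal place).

11.1%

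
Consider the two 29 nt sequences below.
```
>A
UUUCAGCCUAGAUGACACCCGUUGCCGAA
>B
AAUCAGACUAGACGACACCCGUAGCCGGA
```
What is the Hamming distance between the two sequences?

6

Mismatches (1-based): site 1: U→A; site 2: U→A; site 7: C→A; site 13: U→C; site 23: U→A; site 28: A→G.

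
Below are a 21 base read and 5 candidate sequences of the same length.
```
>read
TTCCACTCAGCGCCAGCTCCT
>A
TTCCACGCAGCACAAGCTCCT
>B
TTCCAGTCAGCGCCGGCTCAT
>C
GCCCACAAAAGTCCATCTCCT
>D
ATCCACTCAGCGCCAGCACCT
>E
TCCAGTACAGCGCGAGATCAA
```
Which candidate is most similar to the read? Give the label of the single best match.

D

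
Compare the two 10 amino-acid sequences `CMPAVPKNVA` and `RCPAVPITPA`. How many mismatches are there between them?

5

Comparing position by position, 5 residues differ: 1 (C/R), 2 (M/C), 7 (K/I), 8 (N/T), 9 (V/P).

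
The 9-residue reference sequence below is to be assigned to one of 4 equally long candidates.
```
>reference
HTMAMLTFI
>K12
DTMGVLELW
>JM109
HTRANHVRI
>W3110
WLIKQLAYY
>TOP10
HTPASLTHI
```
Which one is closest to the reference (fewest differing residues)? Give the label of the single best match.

TOP10

Hamming distances to reference — K12: 6; JM109: 5; W3110: 8; TOP10: 3.
Smallest is TOP10 with 3 mismatches.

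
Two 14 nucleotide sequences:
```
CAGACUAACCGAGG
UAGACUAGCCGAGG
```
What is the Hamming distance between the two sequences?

2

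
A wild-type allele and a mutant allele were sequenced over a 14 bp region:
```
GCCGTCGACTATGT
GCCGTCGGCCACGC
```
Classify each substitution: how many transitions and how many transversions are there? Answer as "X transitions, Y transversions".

4 transitions, 0 transversions

Mismatches (1-based):
base 8: A→G (purine→purine, transition)
base 10: T→C (pyrimidine→pyrimidine, transition)
base 12: T→C (pyrimidine→pyrimidine, transition)
base 14: T→C (pyrimidine→pyrimidine, transition)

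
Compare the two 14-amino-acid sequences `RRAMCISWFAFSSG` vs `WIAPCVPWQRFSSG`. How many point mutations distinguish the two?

7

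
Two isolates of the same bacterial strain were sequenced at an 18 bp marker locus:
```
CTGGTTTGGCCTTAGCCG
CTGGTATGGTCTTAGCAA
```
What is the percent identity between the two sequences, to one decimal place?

4 positions differ (6, 10, 17, 18), so 14 of 18 match: 14/18 = 77.78%.

77.8%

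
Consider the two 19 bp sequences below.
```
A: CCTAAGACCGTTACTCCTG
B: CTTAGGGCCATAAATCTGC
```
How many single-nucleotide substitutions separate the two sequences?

9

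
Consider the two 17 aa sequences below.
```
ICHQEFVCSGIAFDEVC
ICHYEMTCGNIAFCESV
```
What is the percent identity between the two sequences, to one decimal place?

Mismatches at positions 4, 6, 7, 9, 10, 14, 16, 17 (1-based): 8 of 17.
Identical positions: 9/17 = 52.94% → 52.9%.

52.9%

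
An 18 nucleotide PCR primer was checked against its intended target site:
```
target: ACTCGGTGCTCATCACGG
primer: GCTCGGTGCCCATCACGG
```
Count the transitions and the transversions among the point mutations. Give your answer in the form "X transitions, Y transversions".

2 transitions, 0 transversions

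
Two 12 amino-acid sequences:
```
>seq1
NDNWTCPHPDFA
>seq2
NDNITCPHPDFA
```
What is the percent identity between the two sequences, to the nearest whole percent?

92%

1 position differs (4), so 11 of 12 match: 11/12 = 91.67%.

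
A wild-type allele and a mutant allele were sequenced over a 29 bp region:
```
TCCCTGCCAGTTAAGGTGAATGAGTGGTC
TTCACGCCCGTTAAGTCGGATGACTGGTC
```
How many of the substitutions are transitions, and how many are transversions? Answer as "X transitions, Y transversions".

Transitions (purine↔purine or pyrimidine↔pyrimidine): 2 C→T, 5 T→C, 17 T→C, 19 A→G.
Transversions (purine↔pyrimidine): 4 C→A, 9 A→C, 16 G→T, 24 G→C.

4 transitions, 4 transversions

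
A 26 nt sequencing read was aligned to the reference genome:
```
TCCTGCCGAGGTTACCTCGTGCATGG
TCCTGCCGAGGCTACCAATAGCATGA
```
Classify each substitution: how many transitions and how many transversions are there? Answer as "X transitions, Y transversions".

2 transitions, 4 transversions

Mismatches (1-based):
site 12: T→C (pyrimidine→pyrimidine, transition)
site 17: T→A (pyrimidine→purine, transversion)
site 18: C→A (pyrimidine→purine, transversion)
site 19: G→T (purine→pyrimidine, transversion)
site 20: T→A (pyrimidine→purine, transversion)
site 26: G→A (purine→purine, transition)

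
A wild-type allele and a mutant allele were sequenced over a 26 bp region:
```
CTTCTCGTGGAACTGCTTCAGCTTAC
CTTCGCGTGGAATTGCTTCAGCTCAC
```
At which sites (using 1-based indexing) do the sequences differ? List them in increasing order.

Scanning 1-based: 5: T/G; 13: C/T; 24: T/C.

5, 13, 24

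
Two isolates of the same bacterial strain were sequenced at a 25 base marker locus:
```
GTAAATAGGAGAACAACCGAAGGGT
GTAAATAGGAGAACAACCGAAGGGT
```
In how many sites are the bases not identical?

0

The two sequences are identical at every position.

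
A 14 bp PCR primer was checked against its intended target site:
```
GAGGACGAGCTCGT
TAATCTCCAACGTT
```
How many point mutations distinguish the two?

12

Comparing position by position, 12 sites differ: 1 (G/T), 3 (G/A), 4 (G/T), 5 (A/C), 6 (C/T), 7 (G/C), 8 (A/C), 9 (G/A), 10 (C/A), 11 (T/C), 12 (C/G), 13 (G/T).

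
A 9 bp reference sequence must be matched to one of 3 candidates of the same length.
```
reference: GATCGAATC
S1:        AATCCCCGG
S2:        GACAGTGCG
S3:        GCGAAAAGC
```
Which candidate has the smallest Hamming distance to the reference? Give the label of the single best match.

S1 differs at 6 bases; S2 differs at 6 bases; S3 differs at 5 bases. The closest is S3.

S3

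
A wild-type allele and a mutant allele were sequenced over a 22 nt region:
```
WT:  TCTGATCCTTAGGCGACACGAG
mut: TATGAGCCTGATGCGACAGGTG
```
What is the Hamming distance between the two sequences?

6

The sequences differ at positions 2, 6, 10, 12, 19, 21 (1-based) — 6 in total.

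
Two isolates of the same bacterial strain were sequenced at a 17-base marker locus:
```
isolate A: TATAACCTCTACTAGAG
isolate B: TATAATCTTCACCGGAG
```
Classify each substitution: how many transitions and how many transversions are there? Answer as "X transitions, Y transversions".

5 transitions, 0 transversions

Transitions (purine↔purine or pyrimidine↔pyrimidine): 6 C→T, 9 C→T, 10 T→C, 13 T→C, 14 A→G.
Transversions (purine↔pyrimidine): none.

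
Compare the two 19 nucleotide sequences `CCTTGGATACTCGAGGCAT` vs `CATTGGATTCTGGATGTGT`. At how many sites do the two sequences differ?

6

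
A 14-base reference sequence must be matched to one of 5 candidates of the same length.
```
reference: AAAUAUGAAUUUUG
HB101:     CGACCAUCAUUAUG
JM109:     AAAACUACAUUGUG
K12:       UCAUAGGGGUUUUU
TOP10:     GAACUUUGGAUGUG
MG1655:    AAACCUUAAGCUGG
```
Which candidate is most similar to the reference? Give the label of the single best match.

Hamming distances to reference — HB101: 8; JM109: 5; K12: 6; TOP10: 8; MG1655: 6.
Smallest is JM109 with 5 mismatches.

JM109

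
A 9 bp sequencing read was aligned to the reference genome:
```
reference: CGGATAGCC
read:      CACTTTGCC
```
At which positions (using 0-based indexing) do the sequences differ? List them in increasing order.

Scanning 0-based: 1: G/A; 2: G/C; 3: A/T; 5: A/T.

1, 2, 3, 5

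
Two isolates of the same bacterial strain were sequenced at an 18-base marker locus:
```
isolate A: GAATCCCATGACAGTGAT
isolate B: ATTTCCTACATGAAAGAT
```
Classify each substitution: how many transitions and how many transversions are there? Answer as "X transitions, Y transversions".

5 transitions, 5 transversions

Transitions (purine↔purine or pyrimidine↔pyrimidine): 1 G→A, 7 C→T, 9 T→C, 10 G→A, 14 G→A.
Transversions (purine↔pyrimidine): 2 A→T, 3 A→T, 11 A→T, 12 C→G, 15 T→A.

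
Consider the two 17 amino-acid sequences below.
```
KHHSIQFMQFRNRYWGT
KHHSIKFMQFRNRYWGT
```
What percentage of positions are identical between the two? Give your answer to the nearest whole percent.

94%

Mismatch at position 6 (1-based): 1 of 17.
Identical positions: 16/17 = 94.12% → 94%.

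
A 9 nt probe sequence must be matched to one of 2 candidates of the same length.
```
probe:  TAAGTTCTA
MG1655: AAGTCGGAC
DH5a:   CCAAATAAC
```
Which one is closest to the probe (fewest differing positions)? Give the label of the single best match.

DH5a

Hamming distances to probe — MG1655: 8; DH5a: 7.
Smallest is DH5a with 7 mismatches.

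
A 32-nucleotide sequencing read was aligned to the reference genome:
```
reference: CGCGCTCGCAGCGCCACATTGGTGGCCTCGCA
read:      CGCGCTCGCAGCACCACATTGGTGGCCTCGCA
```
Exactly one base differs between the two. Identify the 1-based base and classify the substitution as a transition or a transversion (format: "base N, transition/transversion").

The sequences differ only at base 13: G→A (purine→purine), a transition.

base 13, transition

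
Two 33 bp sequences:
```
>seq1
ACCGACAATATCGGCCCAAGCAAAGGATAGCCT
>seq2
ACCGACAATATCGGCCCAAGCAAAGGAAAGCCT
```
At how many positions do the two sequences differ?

1

The sequences differ at positions 28 (1-based) — 1 in total.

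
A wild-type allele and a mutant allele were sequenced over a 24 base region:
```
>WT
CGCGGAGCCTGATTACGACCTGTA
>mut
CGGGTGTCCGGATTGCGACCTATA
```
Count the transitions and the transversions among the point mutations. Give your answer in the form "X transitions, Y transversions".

Mismatches (1-based):
position 3: C→G (pyrimidine→purine, transversion)
position 5: G→T (purine→pyrimidine, transversion)
position 6: A→G (purine→purine, transition)
position 7: G→T (purine→pyrimidine, transversion)
position 10: T→G (pyrimidine→purine, transversion)
position 15: A→G (purine→purine, transition)
position 22: G→A (purine→purine, transition)

3 transitions, 4 transversions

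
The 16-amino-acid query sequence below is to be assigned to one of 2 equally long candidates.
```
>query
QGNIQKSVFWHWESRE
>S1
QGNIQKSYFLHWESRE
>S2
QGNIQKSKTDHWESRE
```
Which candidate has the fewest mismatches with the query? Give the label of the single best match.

S1

Hamming distances to query — S1: 2; S2: 3.
Smallest is S1 with 2 mismatches.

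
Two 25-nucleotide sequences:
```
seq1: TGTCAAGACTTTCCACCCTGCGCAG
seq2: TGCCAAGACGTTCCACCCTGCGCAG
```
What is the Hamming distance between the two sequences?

2

Comparing position by position, 2 positions differ: 3 (T/C), 10 (T/G).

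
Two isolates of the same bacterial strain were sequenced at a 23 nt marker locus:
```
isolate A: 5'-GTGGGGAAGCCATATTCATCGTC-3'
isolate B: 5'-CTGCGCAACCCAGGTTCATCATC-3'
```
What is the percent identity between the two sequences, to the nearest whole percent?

70%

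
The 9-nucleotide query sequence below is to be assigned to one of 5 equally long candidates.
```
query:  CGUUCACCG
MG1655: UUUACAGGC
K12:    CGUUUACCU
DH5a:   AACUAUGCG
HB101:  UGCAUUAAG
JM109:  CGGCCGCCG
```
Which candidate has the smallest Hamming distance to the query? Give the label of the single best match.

MG1655 differs at 6 sites; K12 differs at 2 sites; DH5a differs at 6 sites; HB101 differs at 7 sites; JM109 differs at 3 sites. The closest is K12.

K12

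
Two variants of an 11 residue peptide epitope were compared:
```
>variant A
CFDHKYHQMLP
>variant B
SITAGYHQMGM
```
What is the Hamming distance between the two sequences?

The sequences differ at residues 1, 2, 3, 4, 5, 10, 11 (1-based) — 7 in total.

7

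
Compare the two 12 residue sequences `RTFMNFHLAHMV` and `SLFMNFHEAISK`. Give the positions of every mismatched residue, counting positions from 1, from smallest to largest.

1, 2, 8, 10, 11, 12

Differences at position 1 (R→S), position 2 (T→L), position 8 (L→E), position 10 (H→I), position 11 (M→S), position 12 (V→K).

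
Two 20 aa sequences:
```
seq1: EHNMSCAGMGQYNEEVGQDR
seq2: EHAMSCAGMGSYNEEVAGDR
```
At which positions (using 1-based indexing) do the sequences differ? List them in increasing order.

Differences at position 3 (N→A), position 11 (Q→S), position 17 (G→A), position 18 (Q→G).

3, 11, 17, 18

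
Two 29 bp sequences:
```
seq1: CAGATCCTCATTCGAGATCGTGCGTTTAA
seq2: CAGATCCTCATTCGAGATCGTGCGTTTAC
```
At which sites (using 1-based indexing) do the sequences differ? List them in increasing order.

29

Scanning 1-based: 29: A/C.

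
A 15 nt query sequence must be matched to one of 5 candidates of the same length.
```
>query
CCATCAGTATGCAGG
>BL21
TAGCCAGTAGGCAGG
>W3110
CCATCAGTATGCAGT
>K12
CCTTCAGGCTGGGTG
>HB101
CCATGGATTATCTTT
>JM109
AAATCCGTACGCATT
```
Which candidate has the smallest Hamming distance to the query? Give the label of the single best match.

W3110

Hamming distances to query — BL21: 5; W3110: 1; K12: 6; HB101: 9; JM109: 6.
Smallest is W3110 with 1 mismatch.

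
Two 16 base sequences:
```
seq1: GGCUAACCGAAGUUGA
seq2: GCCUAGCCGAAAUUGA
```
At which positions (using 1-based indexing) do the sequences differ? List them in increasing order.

2, 6, 12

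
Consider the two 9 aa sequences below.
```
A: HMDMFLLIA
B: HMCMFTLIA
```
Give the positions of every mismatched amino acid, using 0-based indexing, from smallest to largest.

Differences at position 2 (D→C), position 5 (L→T).

2, 5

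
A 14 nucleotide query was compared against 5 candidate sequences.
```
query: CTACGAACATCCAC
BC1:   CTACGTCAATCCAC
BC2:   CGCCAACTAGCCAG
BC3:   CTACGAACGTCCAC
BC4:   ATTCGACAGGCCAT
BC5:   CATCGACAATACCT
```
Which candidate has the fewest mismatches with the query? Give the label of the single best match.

Hamming distances to query — BC1: 3; BC2: 7; BC3: 1; BC4: 7; BC5: 7.
Smallest is BC3 with 1 mismatch.

BC3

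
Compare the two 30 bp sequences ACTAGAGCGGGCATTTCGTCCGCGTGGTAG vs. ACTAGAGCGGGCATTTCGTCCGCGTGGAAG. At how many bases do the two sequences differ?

1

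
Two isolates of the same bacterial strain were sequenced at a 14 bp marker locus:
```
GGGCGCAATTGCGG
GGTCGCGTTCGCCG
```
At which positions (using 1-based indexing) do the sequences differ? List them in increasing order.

Differences at position 3 (G→T), position 7 (A→G), position 8 (A→T), position 10 (T→C), position 13 (G→C).

3, 7, 8, 10, 13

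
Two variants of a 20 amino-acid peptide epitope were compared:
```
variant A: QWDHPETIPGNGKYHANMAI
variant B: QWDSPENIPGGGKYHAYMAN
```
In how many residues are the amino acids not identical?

5

Comparing position by position, 5 residues differ: 4 (H/S), 7 (T/N), 11 (N/G), 17 (N/Y), 20 (I/N).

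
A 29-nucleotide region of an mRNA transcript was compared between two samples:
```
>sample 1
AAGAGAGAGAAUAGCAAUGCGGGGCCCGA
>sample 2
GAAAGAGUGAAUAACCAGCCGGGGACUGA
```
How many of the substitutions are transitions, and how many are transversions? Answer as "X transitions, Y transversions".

4 transitions, 5 transversions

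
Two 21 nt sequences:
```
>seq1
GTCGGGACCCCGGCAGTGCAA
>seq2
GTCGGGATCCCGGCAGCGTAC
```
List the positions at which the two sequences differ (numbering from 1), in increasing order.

Differences at position 8 (C→T), position 17 (T→C), position 19 (C→T), position 21 (A→C).

8, 17, 19, 21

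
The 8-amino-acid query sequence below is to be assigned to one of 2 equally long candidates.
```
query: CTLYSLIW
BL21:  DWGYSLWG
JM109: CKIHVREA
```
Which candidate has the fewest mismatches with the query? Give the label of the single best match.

BL21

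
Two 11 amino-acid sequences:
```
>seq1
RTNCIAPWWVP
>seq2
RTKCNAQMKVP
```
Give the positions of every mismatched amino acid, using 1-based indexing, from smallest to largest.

3, 5, 7, 8, 9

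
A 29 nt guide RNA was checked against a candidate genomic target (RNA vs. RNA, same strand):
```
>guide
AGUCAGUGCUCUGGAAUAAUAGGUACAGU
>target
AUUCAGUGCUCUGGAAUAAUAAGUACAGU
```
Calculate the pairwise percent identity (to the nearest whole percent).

93%

Mismatches at positions 2, 22 (1-based): 2 of 29.
Identical positions: 27/29 = 93.1% → 93%.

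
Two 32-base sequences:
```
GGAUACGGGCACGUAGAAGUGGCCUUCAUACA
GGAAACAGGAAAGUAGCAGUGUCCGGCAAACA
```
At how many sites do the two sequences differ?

9

Comparing position by position, 9 sites differ: 4 (U/A), 7 (G/A), 10 (C/A), 12 (C/A), 17 (A/C), 22 (G/U), 25 (U/G), 26 (U/G), 29 (U/A).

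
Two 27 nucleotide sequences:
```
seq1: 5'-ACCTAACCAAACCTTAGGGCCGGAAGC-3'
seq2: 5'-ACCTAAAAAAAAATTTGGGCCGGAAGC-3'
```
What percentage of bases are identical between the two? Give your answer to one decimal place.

81.5%

Mismatches at positions 7, 8, 12, 13, 16 (1-based): 5 of 27.
Identical positions: 22/27 = 81.48% → 81.5%.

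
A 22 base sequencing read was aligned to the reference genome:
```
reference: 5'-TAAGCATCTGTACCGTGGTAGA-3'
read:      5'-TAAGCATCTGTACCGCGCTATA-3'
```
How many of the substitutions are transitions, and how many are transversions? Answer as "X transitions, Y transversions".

Mismatches (1-based):
position 16: T→C (pyrimidine→pyrimidine, transition)
position 18: G→C (purine→pyrimidine, transversion)
position 21: G→T (purine→pyrimidine, transversion)

1 transition, 2 transversions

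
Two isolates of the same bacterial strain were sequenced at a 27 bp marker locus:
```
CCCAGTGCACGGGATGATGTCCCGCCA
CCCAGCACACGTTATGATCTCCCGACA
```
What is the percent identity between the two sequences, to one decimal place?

77.8%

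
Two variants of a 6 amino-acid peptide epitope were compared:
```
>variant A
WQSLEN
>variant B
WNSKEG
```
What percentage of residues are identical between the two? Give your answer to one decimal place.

Mismatches at positions 2, 4, 6 (1-based): 3 of 6.
Identical positions: 3/6 = 50% → 50.0%.

50.0%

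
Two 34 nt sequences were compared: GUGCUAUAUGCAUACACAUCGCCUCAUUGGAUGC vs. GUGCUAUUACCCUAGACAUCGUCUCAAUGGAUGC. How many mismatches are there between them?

Mismatches (1-based): position 8: A→U; position 9: U→A; position 10: G→C; position 12: A→C; position 15: C→G; position 22: C→U; position 27: U→A.

7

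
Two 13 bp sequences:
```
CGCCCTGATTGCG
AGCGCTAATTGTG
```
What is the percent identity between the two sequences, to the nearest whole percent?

69%

4 positions differ (1, 4, 7, 12), so 9 of 13 match: 9/13 = 69.23%.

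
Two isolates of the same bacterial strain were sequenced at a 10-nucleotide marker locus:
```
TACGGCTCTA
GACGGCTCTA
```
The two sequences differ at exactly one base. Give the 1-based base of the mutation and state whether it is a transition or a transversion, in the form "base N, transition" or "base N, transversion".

Base 1 changes T→G. T is a pyrimidine and G is a purine, so this is a transversion.

base 1, transversion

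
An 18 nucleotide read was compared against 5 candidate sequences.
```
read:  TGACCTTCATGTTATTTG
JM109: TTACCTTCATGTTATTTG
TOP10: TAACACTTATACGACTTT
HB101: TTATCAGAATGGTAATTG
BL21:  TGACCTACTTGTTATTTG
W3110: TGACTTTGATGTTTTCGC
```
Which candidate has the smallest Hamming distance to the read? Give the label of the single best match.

JM109 differs at 1 site; TOP10 differs at 9 sites; HB101 differs at 7 sites; BL21 differs at 2 sites; W3110 differs at 6 sites. The closest is JM109.

JM109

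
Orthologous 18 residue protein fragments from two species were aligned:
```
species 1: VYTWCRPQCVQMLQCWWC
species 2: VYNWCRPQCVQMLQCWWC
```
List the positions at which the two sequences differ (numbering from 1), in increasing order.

3

Differences at position 3 (T→N).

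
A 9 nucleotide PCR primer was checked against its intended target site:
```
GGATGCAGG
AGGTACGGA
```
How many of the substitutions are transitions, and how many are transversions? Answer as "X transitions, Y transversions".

5 transitions, 0 transversions

Mismatches (1-based):
site 1: G→A (purine→purine, transition)
site 3: A→G (purine→purine, transition)
site 5: G→A (purine→purine, transition)
site 7: A→G (purine→purine, transition)
site 9: G→A (purine→purine, transition)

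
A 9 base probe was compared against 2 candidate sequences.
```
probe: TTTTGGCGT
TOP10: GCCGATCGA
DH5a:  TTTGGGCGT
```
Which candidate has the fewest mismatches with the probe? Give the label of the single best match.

DH5a

Hamming distances to probe — TOP10: 7; DH5a: 1.
Smallest is DH5a with 1 mismatch.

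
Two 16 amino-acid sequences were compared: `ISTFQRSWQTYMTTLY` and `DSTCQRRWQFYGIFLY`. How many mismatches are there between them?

7

Mismatches (1-based): residue 1: I→D; residue 4: F→C; residue 7: S→R; residue 10: T→F; residue 12: M→G; residue 13: T→I; residue 14: T→F.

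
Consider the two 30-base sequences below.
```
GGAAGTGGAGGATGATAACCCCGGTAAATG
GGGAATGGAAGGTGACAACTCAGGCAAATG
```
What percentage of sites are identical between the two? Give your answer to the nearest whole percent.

Mismatches at positions 3, 5, 10, 12, 16, 20, 22, 25 (1-based): 8 of 30.
Identical positions: 22/30 = 73.33% → 73%.

73%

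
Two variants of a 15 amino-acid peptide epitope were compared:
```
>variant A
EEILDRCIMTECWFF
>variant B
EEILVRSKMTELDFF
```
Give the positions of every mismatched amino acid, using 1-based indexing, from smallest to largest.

Differences at position 5 (D→V), position 7 (C→S), position 8 (I→K), position 12 (C→L), position 13 (W→D).

5, 7, 8, 12, 13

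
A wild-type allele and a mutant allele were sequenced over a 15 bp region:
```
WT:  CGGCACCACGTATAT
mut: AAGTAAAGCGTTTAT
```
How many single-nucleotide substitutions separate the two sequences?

7

The sequences differ at sites 1, 2, 4, 6, 7, 8, 12 (1-based) — 7 in total.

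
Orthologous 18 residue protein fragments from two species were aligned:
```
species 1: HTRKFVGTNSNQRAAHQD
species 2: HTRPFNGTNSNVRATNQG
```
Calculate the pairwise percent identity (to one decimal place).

66.7%

6 positions differ (4, 6, 12, 15, 16, 18), so 12 of 18 match: 12/18 = 66.67%.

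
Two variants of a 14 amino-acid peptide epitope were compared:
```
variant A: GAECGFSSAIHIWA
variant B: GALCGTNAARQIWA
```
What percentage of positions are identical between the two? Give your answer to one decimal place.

Mismatches at positions 3, 6, 7, 8, 10, 11 (1-based): 6 of 14.
Identical positions: 8/14 = 57.14% → 57.1%.

57.1%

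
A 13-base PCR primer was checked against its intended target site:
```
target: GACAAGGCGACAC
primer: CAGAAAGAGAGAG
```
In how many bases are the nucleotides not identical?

Mismatches (1-based): base 1: G→C; base 3: C→G; base 6: G→A; base 8: C→A; base 11: C→G; base 13: C→G.

6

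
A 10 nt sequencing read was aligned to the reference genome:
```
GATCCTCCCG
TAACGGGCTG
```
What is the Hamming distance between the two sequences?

6

The sequences differ at positions 1, 3, 5, 6, 7, 9 (1-based) — 6 in total.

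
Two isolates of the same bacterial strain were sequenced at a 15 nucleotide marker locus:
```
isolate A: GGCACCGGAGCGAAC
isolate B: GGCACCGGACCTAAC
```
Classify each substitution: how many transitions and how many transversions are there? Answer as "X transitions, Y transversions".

0 transitions, 2 transversions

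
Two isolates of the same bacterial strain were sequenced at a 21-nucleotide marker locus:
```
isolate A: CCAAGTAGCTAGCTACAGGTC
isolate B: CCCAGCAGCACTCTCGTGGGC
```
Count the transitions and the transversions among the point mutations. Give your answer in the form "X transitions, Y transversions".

Transitions (purine↔purine or pyrimidine↔pyrimidine): 6 T→C.
Transversions (purine↔pyrimidine): 3 A→C, 10 T→A, 11 A→C, 12 G→T, 15 A→C, 16 C→G, 17 A→T, 20 T→G.

1 transition, 8 transversions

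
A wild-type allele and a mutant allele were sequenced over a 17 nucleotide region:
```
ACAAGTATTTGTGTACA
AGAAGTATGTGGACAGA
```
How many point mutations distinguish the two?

Mismatches (1-based): position 2: C→G; position 9: T→G; position 12: T→G; position 13: G→A; position 14: T→C; position 16: C→G.

6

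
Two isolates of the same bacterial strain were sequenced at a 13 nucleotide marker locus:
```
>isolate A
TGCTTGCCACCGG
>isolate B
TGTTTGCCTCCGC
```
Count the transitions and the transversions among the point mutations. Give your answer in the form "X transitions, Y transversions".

1 transition, 2 transversions

Mismatches (1-based):
base 3: C→T (pyrimidine→pyrimidine, transition)
base 9: A→T (purine→pyrimidine, transversion)
base 13: G→C (purine→pyrimidine, transversion)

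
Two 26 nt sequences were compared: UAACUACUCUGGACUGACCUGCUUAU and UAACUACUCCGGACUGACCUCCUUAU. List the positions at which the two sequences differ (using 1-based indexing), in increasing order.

Scanning 1-based: 10: U/C; 21: G/C.

10, 21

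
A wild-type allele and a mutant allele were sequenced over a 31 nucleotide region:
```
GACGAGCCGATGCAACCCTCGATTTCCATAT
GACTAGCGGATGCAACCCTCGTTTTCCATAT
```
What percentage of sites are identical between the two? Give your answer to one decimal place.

90.3%

3 positions differ (4, 8, 22), so 28 of 31 match: 28/31 = 90.32%.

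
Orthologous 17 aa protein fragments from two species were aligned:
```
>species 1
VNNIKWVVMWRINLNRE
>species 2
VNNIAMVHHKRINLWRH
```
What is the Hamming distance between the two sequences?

The sequences differ at residues 5, 6, 8, 9, 10, 15, 17 (1-based) — 7 in total.

7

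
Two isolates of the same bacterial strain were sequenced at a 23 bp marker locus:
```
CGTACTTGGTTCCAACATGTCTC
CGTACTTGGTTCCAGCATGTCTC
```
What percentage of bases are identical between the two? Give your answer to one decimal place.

Mismatch at position 15 (1-based): 1 of 23.
Identical positions: 22/23 = 95.65% → 95.7%.

95.7%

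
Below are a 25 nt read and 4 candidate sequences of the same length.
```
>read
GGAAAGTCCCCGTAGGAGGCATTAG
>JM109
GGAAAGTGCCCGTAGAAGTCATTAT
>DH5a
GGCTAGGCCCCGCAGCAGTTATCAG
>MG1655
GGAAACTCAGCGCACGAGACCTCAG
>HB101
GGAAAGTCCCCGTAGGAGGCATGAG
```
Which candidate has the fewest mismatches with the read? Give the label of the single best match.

Hamming distances to read — JM109: 4; DH5a: 8; MG1655: 8; HB101: 1.
Smallest is HB101 with 1 mismatch.

HB101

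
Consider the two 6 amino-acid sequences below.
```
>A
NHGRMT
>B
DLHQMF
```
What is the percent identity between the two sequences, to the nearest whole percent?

17%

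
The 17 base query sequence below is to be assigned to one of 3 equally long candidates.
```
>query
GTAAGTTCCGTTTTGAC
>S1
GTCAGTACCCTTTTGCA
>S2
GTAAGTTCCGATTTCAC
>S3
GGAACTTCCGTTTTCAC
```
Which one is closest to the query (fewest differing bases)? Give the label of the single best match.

S1 differs at 5 bases; S2 differs at 2 bases; S3 differs at 3 bases. The closest is S2.

S2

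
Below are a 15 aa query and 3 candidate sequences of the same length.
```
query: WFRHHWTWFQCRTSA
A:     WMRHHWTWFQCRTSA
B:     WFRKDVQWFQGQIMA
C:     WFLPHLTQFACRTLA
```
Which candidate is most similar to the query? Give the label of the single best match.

A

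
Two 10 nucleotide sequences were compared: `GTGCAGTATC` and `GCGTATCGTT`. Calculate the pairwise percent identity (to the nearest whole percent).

6 positions differ (2, 4, 6, 7, 8, 10), so 4 of 10 match: 4/10 = 40%.

40%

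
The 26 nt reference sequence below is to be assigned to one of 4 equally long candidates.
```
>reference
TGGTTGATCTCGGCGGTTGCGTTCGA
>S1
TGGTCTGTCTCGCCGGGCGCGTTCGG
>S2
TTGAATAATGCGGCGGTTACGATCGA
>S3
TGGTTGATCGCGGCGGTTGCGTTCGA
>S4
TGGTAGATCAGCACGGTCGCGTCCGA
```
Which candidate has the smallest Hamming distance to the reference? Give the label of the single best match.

S3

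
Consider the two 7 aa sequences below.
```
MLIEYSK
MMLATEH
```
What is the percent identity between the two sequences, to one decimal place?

Mismatches at positions 2, 3, 4, 5, 6, 7 (1-based): 6 of 7.
Identical positions: 1/7 = 14.29% → 14.3%.

14.3%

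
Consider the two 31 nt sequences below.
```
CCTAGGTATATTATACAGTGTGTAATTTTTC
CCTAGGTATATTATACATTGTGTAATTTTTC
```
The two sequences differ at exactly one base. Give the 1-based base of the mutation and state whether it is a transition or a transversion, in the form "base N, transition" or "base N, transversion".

base 18, transversion

The sequences differ only at base 18: G→T (purine→pyrimidine), a transversion.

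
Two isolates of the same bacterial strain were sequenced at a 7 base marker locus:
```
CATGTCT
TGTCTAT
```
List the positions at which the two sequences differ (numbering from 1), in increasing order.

1, 2, 4, 6

Scanning 1-based: 1: C/T; 2: A/G; 4: G/C; 6: C/A.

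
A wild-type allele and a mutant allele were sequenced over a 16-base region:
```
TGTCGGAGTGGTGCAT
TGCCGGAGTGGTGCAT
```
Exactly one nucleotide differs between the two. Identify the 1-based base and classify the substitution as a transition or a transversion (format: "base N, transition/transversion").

base 3, transition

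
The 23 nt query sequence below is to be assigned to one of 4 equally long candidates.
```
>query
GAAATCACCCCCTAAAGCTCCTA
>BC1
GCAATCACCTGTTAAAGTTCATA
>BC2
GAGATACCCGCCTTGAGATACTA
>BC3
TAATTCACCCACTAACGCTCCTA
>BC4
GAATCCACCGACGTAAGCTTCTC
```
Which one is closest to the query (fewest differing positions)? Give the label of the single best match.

BC3

BC1 differs at 6 positions; BC2 differs at 8 positions; BC3 differs at 4 positions; BC4 differs at 8 positions. The closest is BC3.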